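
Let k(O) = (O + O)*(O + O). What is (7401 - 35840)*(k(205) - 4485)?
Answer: -4653046985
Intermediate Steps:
k(O) = 4*O² (k(O) = (2*O)*(2*O) = 4*O²)
(7401 - 35840)*(k(205) - 4485) = (7401 - 35840)*(4*205² - 4485) = -28439*(4*42025 - 4485) = -28439*(168100 - 4485) = -28439*163615 = -4653046985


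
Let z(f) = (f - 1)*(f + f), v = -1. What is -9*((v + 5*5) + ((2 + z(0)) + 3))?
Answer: -261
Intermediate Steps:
z(f) = 2*f*(-1 + f) (z(f) = (-1 + f)*(2*f) = 2*f*(-1 + f))
-9*((v + 5*5) + ((2 + z(0)) + 3)) = -9*((-1 + 5*5) + ((2 + 2*0*(-1 + 0)) + 3)) = -9*((-1 + 25) + ((2 + 2*0*(-1)) + 3)) = -9*(24 + ((2 + 0) + 3)) = -9*(24 + (2 + 3)) = -9*(24 + 5) = -9*29 = -261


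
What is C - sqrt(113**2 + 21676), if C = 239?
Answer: 239 - 83*sqrt(5) ≈ 53.406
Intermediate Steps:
C - sqrt(113**2 + 21676) = 239 - sqrt(113**2 + 21676) = 239 - sqrt(12769 + 21676) = 239 - sqrt(34445) = 239 - 83*sqrt(5)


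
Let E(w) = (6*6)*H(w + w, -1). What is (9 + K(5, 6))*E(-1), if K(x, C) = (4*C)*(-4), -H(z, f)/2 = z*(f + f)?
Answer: 25056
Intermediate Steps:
H(z, f) = -4*f*z (H(z, f) = -2*z*(f + f) = -2*z*2*f = -4*f*z)
E(w) = 288*w (E(w) = (6*6)*(-4*(-1)*(w + w)) = 36*(-4*(-1)*2*w) = 36*(8*w) = 288*w)
K(x, C) = -16*C
(9 + K(5, 6))*E(-1) = (9 - 16*6)*(288*(-1)) = (9 - 96)*(-288) = -87*(-288) = 25056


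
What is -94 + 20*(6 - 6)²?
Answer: -94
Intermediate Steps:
-94 + 20*(6 - 6)² = -94 + 20*0² = -94 + 20*0 = -94 + 0 = -94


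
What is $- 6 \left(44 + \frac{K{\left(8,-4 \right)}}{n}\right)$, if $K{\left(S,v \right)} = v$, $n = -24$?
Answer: $-265$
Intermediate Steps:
$- 6 \left(44 + \frac{K{\left(8,-4 \right)}}{n}\right) = - 6 \left(44 - \frac{4}{-24}\right) = - 6 \left(44 - - \frac{1}{6}\right) = - 6 \left(44 + \frac{1}{6}\right) = \left(-6\right) \frac{265}{6} = -265$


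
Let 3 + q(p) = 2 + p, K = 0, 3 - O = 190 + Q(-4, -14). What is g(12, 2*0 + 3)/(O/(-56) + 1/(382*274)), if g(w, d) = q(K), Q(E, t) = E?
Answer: -1465352/4788575 ≈ -0.30601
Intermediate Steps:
O = -183 (O = 3 - (190 - 4) = 3 - 1*186 = 3 - 186 = -183)
q(p) = -1 + p (q(p) = -3 + (2 + p) = -1 + p)
g(w, d) = -1 (g(w, d) = -1 + 0 = -1)
g(12, 2*0 + 3)/(O/(-56) + 1/(382*274)) = -1/(-183/(-56) + 1/(382*274)) = -1/(-183*(-1/56) + (1/382)*(1/274)) = -1/(183/56 + 1/104668) = -1/4788575/1465352 = -1*1465352/4788575 = -1465352/4788575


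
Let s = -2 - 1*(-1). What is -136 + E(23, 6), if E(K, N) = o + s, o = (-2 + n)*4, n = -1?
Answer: -149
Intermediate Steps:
o = -12 (o = (-2 - 1)*4 = -3*4 = -12)
s = -1 (s = -2 + 1 = -1)
E(K, N) = -13 (E(K, N) = -12 - 1 = -13)
-136 + E(23, 6) = -136 - 13 = -149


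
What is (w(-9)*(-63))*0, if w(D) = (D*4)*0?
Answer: 0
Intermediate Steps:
w(D) = 0 (w(D) = (4*D)*0 = 0)
(w(-9)*(-63))*0 = (0*(-63))*0 = 0*0 = 0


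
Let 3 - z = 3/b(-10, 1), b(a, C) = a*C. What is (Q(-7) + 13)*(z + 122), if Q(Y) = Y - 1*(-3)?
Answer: 11277/10 ≈ 1127.7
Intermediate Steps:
b(a, C) = C*a
Q(Y) = 3 + Y (Q(Y) = Y + 3 = 3 + Y)
z = 33/10 (z = 3 - 3/(1*(-10)) = 3 - 3/(-10) = 3 - 3*(-1)/10 = 3 - 1*(-3/10) = 3 + 3/10 = 33/10 ≈ 3.3000)
(Q(-7) + 13)*(z + 122) = ((3 - 7) + 13)*(33/10 + 122) = (-4 + 13)*(1253/10) = 9*(1253/10) = 11277/10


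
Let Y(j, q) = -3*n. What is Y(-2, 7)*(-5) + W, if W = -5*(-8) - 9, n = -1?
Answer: 16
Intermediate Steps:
W = 31 (W = 40 - 9 = 31)
Y(j, q) = 3 (Y(j, q) = -3*(-1) = 3)
Y(-2, 7)*(-5) + W = 3*(-5) + 31 = -15 + 31 = 16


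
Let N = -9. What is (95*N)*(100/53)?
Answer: -85500/53 ≈ -1613.2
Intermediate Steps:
(95*N)*(100/53) = (95*(-9))*(100/53) = -85500/53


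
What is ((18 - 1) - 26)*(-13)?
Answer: 117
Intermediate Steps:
((18 - 1) - 26)*(-13) = (17 - 26)*(-13) = -9*(-13) = 117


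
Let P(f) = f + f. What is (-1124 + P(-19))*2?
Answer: -2324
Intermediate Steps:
P(f) = 2*f
(-1124 + P(-19))*2 = (-1124 + 2*(-19))*2 = (-1124 - 38)*2 = -1162*2 = -2324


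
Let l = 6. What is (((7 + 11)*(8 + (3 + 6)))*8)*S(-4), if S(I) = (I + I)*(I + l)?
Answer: -39168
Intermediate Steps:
S(I) = 2*I*(6 + I) (S(I) = (I + I)*(I + 6) = (2*I)*(6 + I) = 2*I*(6 + I))
(((7 + 11)*(8 + (3 + 6)))*8)*S(-4) = (((7 + 11)*(8 + (3 + 6)))*8)*(2*(-4)*(6 - 4)) = ((18*(8 + 9))*8)*(2*(-4)*2) = ((18*17)*8)*(-16) = (306*8)*(-16) = 2448*(-16) = -39168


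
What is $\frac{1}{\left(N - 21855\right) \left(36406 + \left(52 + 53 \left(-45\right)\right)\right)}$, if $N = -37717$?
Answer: $- \frac{1}{2029796756} \approx -4.9266 \cdot 10^{-10}$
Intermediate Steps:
$\frac{1}{\left(N - 21855\right) \left(36406 + \left(52 + 53 \left(-45\right)\right)\right)} = \frac{1}{\left(-37717 - 21855\right) \left(36406 + \left(52 + 53 \left(-45\right)\right)\right)} = \frac{1}{\left(-59572\right) \left(36406 + \left(52 - 2385\right)\right)} = \frac{1}{\left(-59572\right) \left(36406 - 2333\right)} = \frac{1}{\left(-59572\right) 34073} = \frac{1}{-2029796756} = - \frac{1}{2029796756}$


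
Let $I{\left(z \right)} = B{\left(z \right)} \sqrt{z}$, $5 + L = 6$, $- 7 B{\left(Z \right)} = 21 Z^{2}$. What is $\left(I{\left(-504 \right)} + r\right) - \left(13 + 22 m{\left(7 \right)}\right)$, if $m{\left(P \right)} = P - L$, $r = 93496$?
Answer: $93351 - 4572288 i \sqrt{14} \approx 93351.0 - 1.7108 \cdot 10^{7} i$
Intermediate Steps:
$B{\left(Z \right)} = - 3 Z^{2}$ ($B{\left(Z \right)} = - \frac{21 Z^{2}}{7} = - 3 Z^{2}$)
$L = 1$ ($L = -5 + 6 = 1$)
$m{\left(P \right)} = -1 + P$ ($m{\left(P \right)} = P - 1 = -1 + P$)
$I{\left(z \right)} = - 3 z^{\frac{5}{2}}$ ($I{\left(z \right)} = - 3 z^{2} \sqrt{z} = - 3 z^{\frac{5}{2}}$)
$\left(I{\left(-504 \right)} + r\right) - \left(13 + 22 m{\left(7 \right)}\right) = \left(- 3 \left(-504\right)^{\frac{5}{2}} + 93496\right) - \left(13 + 22 \left(-1 + 7\right)\right) = \left(- 3 \cdot 1524096 i \sqrt{14} + 93496\right) - 145 = \left(- 4572288 i \sqrt{14} + 93496\right) - 145 = \left(93496 - 4572288 i \sqrt{14}\right) - 145 = 93351 - 4572288 i \sqrt{14}$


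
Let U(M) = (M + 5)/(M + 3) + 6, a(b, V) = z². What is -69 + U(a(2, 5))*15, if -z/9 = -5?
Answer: 12173/338 ≈ 36.015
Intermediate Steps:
z = 45 (z = -9*(-5) = 45)
a(b, V) = 2025 (a(b, V) = 45² = 2025)
U(M) = 6 + (5 + M)/(3 + M) (U(M) = (5 + M)/(3 + M) + 6 = 6 + (5 + M)/(3 + M))
-69 + U(a(2, 5))*15 = -69 + ((23 + 7*2025)/(3 + 2025))*15 = -69 + ((23 + 14175)/2028)*15 = -69 + ((1/2028)*14198)*15 = -69 + (7099/1014)*15 = -69 + 35495/338 = 12173/338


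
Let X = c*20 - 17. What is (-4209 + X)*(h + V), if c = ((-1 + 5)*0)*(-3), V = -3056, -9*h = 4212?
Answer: 14892424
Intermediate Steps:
h = -468 (h = -⅑*4212 = -468)
c = 0 (c = (4*0)*(-3) = 0*(-3) = 0)
X = -17 (X = 0*20 - 17 = 0 - 17 = -17)
(-4209 + X)*(h + V) = (-4209 - 17)*(-468 - 3056) = -4226*(-3524) = 14892424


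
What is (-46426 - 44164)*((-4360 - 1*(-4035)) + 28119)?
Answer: -2517858460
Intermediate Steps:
(-46426 - 44164)*((-4360 - 1*(-4035)) + 28119) = -90590*((-4360 + 4035) + 28119) = -90590*(-325 + 28119) = -90590*27794 = -2517858460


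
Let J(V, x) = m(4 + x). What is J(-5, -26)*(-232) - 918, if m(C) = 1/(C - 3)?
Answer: -22718/25 ≈ -908.72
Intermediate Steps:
m(C) = 1/(-3 + C)
J(V, x) = 1/(1 + x) (J(V, x) = 1/(-3 + (4 + x)) = 1/(1 + x))
J(-5, -26)*(-232) - 918 = -232/(1 - 26) - 918 = -232/(-25) - 918 = -1/25*(-232) - 918 = 232/25 - 918 = -22718/25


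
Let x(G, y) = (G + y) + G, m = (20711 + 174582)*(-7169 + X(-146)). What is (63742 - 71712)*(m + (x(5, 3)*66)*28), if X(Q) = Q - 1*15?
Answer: 11408845118020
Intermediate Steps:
X(Q) = -15 + Q (X(Q) = Q - 15 = -15 + Q)
m = -1431497690 (m = (20711 + 174582)*(-7169 + (-15 - 146)) = 195293*(-7169 - 161) = 195293*(-7330) = -1431497690)
x(G, y) = y + 2*G
(63742 - 71712)*(m + (x(5, 3)*66)*28) = (63742 - 71712)*(-1431497690 + ((3 + 2*5)*66)*28) = -7970*(-1431497690 + ((3 + 10)*66)*28) = -7970*(-1431497690 + (13*66)*28) = -7970*(-1431497690 + 858*28) = -7970*(-1431497690 + 24024) = -7970*(-1431473666) = 11408845118020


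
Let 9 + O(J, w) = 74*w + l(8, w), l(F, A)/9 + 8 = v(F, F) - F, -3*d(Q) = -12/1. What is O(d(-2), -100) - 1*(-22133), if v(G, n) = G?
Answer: 14652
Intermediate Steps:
d(Q) = 4 (d(Q) = -(-4)/1 = -(-4) = -⅓*(-12) = 4)
l(F, A) = -72 (l(F, A) = -72 + 9*(F - F) = -72 + 9*0 = -72 + 0 = -72)
O(J, w) = -81 + 74*w (O(J, w) = -9 + (74*w - 72) = -9 + (-72 + 74*w) = -81 + 74*w)
O(d(-2), -100) - 1*(-22133) = (-81 + 74*(-100)) - 1*(-22133) = (-81 - 7400) + 22133 = -7481 + 22133 = 14652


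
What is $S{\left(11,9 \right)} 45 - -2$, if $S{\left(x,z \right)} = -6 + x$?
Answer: $227$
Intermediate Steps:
$S{\left(11,9 \right)} 45 - -2 = \left(-6 + 11\right) 45 - -2 = 5 \cdot 45 + 2 = 225 + 2 = 227$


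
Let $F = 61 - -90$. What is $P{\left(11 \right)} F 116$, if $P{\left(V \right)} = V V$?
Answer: $2119436$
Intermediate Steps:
$P{\left(V \right)} = V^{2}$
$F = 151$ ($F = 61 + 90 = 151$)
$P{\left(11 \right)} F 116 = 11^{2} \cdot 151 \cdot 116 = 121 \cdot 151 \cdot 116 = 18271 \cdot 116 = 2119436$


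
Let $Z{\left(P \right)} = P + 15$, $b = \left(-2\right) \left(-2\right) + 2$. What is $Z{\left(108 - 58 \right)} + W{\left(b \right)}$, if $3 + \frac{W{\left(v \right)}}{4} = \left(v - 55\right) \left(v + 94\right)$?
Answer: $-19547$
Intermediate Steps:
$b = 6$ ($b = 4 + 2 = 6$)
$Z{\left(P \right)} = 15 + P$
$W{\left(v \right)} = -12 + 4 \left(-55 + v\right) \left(94 + v\right)$ ($W{\left(v \right)} = -12 + 4 \left(v - 55\right) \left(v + 94\right) = -12 + 4 \left(-55 + v\right) \left(94 + v\right)$)
$Z{\left(108 - 58 \right)} + W{\left(b \right)} = \left(15 + \left(108 - 58\right)\right) + \left(-20692 + 4 \cdot 6^{2} + 156 \cdot 6\right) = \left(15 + \left(108 - 58\right)\right) + \left(-20692 + 4 \cdot 36 + 936\right) = \left(15 + 50\right) + \left(-20692 + 144 + 936\right) = 65 - 19612 = -19547$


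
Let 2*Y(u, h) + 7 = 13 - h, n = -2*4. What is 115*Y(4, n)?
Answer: 805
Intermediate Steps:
n = -8
Y(u, h) = 3 - h/2 (Y(u, h) = -7/2 + (13 - h)/2 = -7/2 + (13/2 - h/2) = 3 - h/2)
115*Y(4, n) = 115*(3 - 1/2*(-8)) = 115*(3 + 4) = 115*7 = 805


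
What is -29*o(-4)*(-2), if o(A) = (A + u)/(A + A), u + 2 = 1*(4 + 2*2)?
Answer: -29/2 ≈ -14.500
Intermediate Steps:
u = 6 (u = -2 + 1*(4 + 2*2) = -2 + 1*(4 + 4) = -2 + 1*8 = -2 + 8 = 6)
o(A) = (6 + A)/(2*A) (o(A) = (A + 6)/(A + A) = (6 + A)/((2*A)) = (6 + A)*(1/(2*A)) = (6 + A)/(2*A))
-29*o(-4)*(-2) = -29*(6 - 4)/(2*(-4))*(-2) = -29*(-1)*2/(2*4)*(-2) = -29*(-¼)*(-2) = (29/4)*(-2) = -29/2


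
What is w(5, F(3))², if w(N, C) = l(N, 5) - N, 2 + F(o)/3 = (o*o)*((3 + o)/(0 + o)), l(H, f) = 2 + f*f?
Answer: 484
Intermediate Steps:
l(H, f) = 2 + f²
F(o) = -6 + 3*o*(3 + o) (F(o) = -6 + 3*((o*o)*((3 + o)/(0 + o))) = -6 + 3*(o²*((3 + o)/o)) = -6 + 3*(o*(3 + o)) = -6 + 3*o*(3 + o))
w(N, C) = 27 - N (w(N, C) = (2 + 5²) - N = (2 + 25) - N = 27 - N)
w(5, F(3))² = (27 - 1*5)² = (27 - 5)² = 22² = 484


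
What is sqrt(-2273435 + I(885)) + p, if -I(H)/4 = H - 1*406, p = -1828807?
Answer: -1828807 + I*sqrt(2275351) ≈ -1.8288e+6 + 1508.4*I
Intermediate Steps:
I(H) = 1624 - 4*H (I(H) = -4*(H - 1*406) = -4*(H - 406) = -4*(-406 + H) = 1624 - 4*H)
sqrt(-2273435 + I(885)) + p = sqrt(-2273435 + (1624 - 4*885)) - 1828807 = sqrt(-2273435 + (1624 - 3540)) - 1828807 = sqrt(-2273435 - 1916) - 1828807 = sqrt(-2275351) - 1828807 = I*sqrt(2275351) - 1828807 = -1828807 + I*sqrt(2275351)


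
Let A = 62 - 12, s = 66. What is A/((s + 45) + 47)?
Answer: 25/79 ≈ 0.31646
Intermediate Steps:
A = 50
A/((s + 45) + 47) = 50/((66 + 45) + 47) = 50/(111 + 47) = 50/158 = 50*(1/158) = 25/79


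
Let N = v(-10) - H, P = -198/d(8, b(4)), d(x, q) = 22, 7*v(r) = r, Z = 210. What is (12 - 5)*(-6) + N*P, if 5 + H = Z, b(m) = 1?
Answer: 12711/7 ≈ 1815.9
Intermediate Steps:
v(r) = r/7
H = 205 (H = -5 + 210 = 205)
P = -9 (P = -198/22 = -198*1/22 = -9)
N = -1445/7 (N = (1/7)*(-10) - 1*205 = -10/7 - 205 = -1445/7 ≈ -206.43)
(12 - 5)*(-6) + N*P = (12 - 5)*(-6) - 1445/7*(-9) = 7*(-6) + 13005/7 = -42 + 13005/7 = 12711/7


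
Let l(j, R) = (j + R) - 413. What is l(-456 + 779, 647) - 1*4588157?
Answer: -4587600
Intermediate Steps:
l(j, R) = -413 + R + j (l(j, R) = (R + j) - 413 = -413 + R + j)
l(-456 + 779, 647) - 1*4588157 = (-413 + 647 + (-456 + 779)) - 1*4588157 = (-413 + 647 + 323) - 4588157 = 557 - 4588157 = -4587600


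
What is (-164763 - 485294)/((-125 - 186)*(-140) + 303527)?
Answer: -650057/347067 ≈ -1.8730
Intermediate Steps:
(-164763 - 485294)/((-125 - 186)*(-140) + 303527) = -650057/(-311*(-140) + 303527) = -650057/(43540 + 303527) = -650057/347067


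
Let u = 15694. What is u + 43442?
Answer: 59136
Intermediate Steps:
u + 43442 = 15694 + 43442 = 59136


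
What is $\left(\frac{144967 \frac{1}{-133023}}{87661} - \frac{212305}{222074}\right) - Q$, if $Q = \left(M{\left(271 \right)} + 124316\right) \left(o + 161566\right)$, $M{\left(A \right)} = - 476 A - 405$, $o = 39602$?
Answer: $\frac{2648992500907610001379687}{2589589191827022} \approx 1.0229 \cdot 10^{9}$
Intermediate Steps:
$M{\left(A \right)} = -405 - 476 A$
$Q = -1022939280$ ($Q = \left(\left(-405 - 128996\right) + 124316\right) \left(39602 + 161566\right) = \left(\left(-405 - 128996\right) + 124316\right) 201168 = \left(-129401 + 124316\right) 201168 = \left(-5085\right) 201168 = -1022939280$)
$\left(\frac{144967 \frac{1}{-133023}}{87661} - \frac{212305}{222074}\right) - Q = \left(\frac{144967 \frac{1}{-133023}}{87661} - \frac{212305}{222074}\right) - -1022939280 = \left(144967 \left(- \frac{1}{133023}\right) \frac{1}{87661} - \frac{212305}{222074}\right) + 1022939280 = \left(\left(- \frac{144967}{133023}\right) \frac{1}{87661} - \frac{212305}{222074}\right) + 1022939280 = \left(- \frac{144967}{11660929203} - \frac{212305}{222074}\right) + 1022939280 = - \frac{2475705767844473}{2589589191827022} + 1022939280 = \frac{2648992500907610001379687}{2589589191827022}$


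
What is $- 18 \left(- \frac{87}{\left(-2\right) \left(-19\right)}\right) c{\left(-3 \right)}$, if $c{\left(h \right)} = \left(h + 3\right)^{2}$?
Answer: $0$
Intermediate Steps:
$c{\left(h \right)} = \left(3 + h\right)^{2}$
$- 18 \left(- \frac{87}{\left(-2\right) \left(-19\right)}\right) c{\left(-3 \right)} = - 18 \left(- \frac{87}{\left(-2\right) \left(-19\right)}\right) \left(3 - 3\right)^{2} = - 18 \left(- \frac{87}{38}\right) 0^{2} = - 18 \left(\left(-87\right) \frac{1}{38}\right) 0 = \left(-18\right) \left(- \frac{87}{38}\right) 0 = \frac{783}{19} \cdot 0 = 0$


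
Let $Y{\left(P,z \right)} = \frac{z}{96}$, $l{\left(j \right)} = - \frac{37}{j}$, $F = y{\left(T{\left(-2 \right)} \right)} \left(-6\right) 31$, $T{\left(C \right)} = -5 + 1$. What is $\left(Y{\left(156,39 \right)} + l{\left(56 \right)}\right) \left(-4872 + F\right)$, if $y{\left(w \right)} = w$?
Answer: $\frac{7353}{7} \approx 1050.4$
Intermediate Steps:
$T{\left(C \right)} = -4$
$F = 744$ ($F = \left(-4\right) \left(-6\right) 31 = 24 \cdot 31 = 744$)
$Y{\left(P,z \right)} = \frac{z}{96}$ ($Y{\left(P,z \right)} = z \frac{1}{96} = \frac{z}{96}$)
$\left(Y{\left(156,39 \right)} + l{\left(56 \right)}\right) \left(-4872 + F\right) = \left(\frac{1}{96} \cdot 39 - \frac{37}{56}\right) \left(-4872 + 744\right) = \left(\frac{13}{32} - \frac{37}{56}\right) \left(-4128\right) = \left(- \frac{57}{224}\right) \left(-4128\right) = \frac{7353}{7}$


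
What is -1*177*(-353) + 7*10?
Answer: 62551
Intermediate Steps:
-1*177*(-353) + 7*10 = -177*(-353) + 70 = 62481 + 70 = 62551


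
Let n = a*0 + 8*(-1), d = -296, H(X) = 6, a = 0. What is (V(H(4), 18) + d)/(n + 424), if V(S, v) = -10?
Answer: -153/208 ≈ -0.73558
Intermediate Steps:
n = -8 (n = 0*0 + 8*(-1) = 0 - 8 = -8)
(V(H(4), 18) + d)/(n + 424) = (-10 - 296)/(-8 + 424) = -306/416 = -306*1/416 = -153/208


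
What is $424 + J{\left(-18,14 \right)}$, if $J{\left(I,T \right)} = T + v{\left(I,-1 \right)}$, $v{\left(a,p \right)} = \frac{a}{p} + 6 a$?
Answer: $348$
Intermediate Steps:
$v{\left(a,p \right)} = 6 a + \frac{a}{p}$
$J{\left(I,T \right)} = T + 5 I$ ($J{\left(I,T \right)} = T + \left(6 I + \frac{I}{-1}\right) = T + \left(6 I + I \left(-1\right)\right) = T + \left(6 I - I\right) = T + 5 I$)
$424 + J{\left(-18,14 \right)} = 424 + \left(14 + 5 \left(-18\right)\right) = 424 + \left(14 - 90\right) = 424 - 76 = 348$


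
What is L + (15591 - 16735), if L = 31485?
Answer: 30341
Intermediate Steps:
L + (15591 - 16735) = 31485 + (15591 - 16735) = 31485 - 1144 = 30341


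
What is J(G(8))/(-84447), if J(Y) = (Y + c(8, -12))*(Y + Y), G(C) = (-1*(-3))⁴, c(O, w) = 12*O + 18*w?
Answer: 702/9383 ≈ 0.074816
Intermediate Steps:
G(C) = 81 (G(C) = 3⁴ = 81)
J(Y) = 2*Y*(-120 + Y) (J(Y) = (Y + (12*8 + 18*(-12)))*(Y + Y) = (Y + (96 - 216))*(2*Y) = (Y - 120)*(2*Y) = (-120 + Y)*(2*Y) = 2*Y*(-120 + Y))
J(G(8))/(-84447) = (2*81*(-120 + 81))/(-84447) = (2*81*(-39))*(-1/84447) = -6318*(-1/84447) = 702/9383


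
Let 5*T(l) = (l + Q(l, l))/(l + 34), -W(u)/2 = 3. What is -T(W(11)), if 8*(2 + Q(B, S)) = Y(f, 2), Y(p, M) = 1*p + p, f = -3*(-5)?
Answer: 17/560 ≈ 0.030357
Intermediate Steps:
f = 15
Y(p, M) = 2*p (Y(p, M) = p + p = 2*p)
W(u) = -6 (W(u) = -2*3 = -6)
Q(B, S) = 7/4 (Q(B, S) = -2 + (2*15)/8 = -2 + (⅛)*30 = -2 + 15/4 = 7/4)
T(l) = (7/4 + l)/(5*(34 + l)) (T(l) = ((l + 7/4)/(l + 34))/5 = ((7/4 + l)/(34 + l))/5 = (7/4 + l)/(5*(34 + l)))
-T(W(11)) = -(7 + 4*(-6))/(20*(34 - 6)) = -(7 - 24)/(20*28) = -(-17)/(20*28) = -1*(-17/560) = 17/560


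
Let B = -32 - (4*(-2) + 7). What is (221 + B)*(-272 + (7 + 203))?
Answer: -11780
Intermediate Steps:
B = -31 (B = -32 - (-8 + 7) = -32 - 1*(-1) = -32 + 1 = -31)
(221 + B)*(-272 + (7 + 203)) = (221 - 31)*(-272 + (7 + 203)) = 190*(-272 + 210) = 190*(-62) = -11780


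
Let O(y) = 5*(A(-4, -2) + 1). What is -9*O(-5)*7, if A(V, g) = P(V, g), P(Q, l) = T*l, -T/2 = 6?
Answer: -7875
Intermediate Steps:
T = -12 (T = -2*6 = -12)
P(Q, l) = -12*l
A(V, g) = -12*g
O(y) = 125 (O(y) = 5*(-12*(-2) + 1) = 5*(24 + 1) = 5*25 = 125)
-9*O(-5)*7 = -9*125*7 = -1125*7 = -7875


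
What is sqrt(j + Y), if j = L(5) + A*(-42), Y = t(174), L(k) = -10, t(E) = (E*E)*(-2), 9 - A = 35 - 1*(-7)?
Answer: 2*I*sqrt(14794) ≈ 243.26*I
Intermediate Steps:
A = -33 (A = 9 - (35 - 1*(-7)) = 9 - (35 + 7) = 9 - 1*42 = 9 - 42 = -33)
t(E) = -2*E**2 (t(E) = E**2*(-2) = -2*E**2)
Y = -60552 (Y = -2*174**2 = -2*30276 = -60552)
j = 1376 (j = -10 - 33*(-42) = -10 + 1386 = 1376)
sqrt(j + Y) = sqrt(1376 - 60552) = sqrt(-59176) = 2*I*sqrt(14794)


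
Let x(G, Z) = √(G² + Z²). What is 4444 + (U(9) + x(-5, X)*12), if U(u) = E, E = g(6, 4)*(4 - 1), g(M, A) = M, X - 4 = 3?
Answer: 4462 + 12*√74 ≈ 4565.2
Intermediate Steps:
X = 7 (X = 4 + 3 = 7)
E = 18 (E = 6*(4 - 1) = 6*3 = 18)
U(u) = 18
4444 + (U(9) + x(-5, X)*12) = 4444 + (18 + √((-5)² + 7²)*12) = 4444 + (18 + √(25 + 49)*12) = 4444 + (18 + √74*12) = 4444 + (18 + 12*√74) = 4462 + 12*√74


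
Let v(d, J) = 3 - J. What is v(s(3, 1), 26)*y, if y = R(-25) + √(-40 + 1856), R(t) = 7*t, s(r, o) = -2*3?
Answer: 4025 - 46*√454 ≈ 3044.9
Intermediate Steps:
s(r, o) = -6
y = -175 + 2*√454 (y = 7*(-25) + √(-40 + 1856) = -175 + √1816 = -175 + 2*√454 ≈ -132.39)
v(s(3, 1), 26)*y = (3 - 1*26)*(-175 + 2*√454) = (3 - 26)*(-175 + 2*√454) = -23*(-175 + 2*√454) = 4025 - 46*√454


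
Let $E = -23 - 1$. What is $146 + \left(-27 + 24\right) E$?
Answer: $218$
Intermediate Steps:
$E = -24$
$146 + \left(-27 + 24\right) E = 146 + \left(-27 + 24\right) \left(-24\right) = 146 - -72 = 146 + 72 = 218$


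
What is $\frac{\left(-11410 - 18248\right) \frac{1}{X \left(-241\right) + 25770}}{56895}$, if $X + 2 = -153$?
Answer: $- \frac{9886}{1197165625} \approx -8.2578 \cdot 10^{-6}$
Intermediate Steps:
$X = -155$ ($X = -2 - 153 = -155$)
$\frac{\left(-11410 - 18248\right) \frac{1}{X \left(-241\right) + 25770}}{56895} = \frac{\left(-11410 - 18248\right) \frac{1}{\left(-155\right) \left(-241\right) + 25770}}{56895} = - \frac{29658}{37355 + 25770} \cdot \frac{1}{56895} = - \frac{29658}{63125} \cdot \frac{1}{56895} = \left(-29658\right) \frac{1}{63125} \cdot \frac{1}{56895} = \left(- \frac{29658}{63125}\right) \frac{1}{56895} = - \frac{9886}{1197165625}$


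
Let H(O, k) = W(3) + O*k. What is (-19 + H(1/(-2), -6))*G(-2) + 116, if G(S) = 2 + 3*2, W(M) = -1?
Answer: -20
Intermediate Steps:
H(O, k) = -1 + O*k
G(S) = 8 (G(S) = 2 + 6 = 8)
(-19 + H(1/(-2), -6))*G(-2) + 116 = (-19 + (-1 - 6/(-2)))*8 + 116 = (-19 + (-1 - ½*(-6)))*8 + 116 = (-19 + (-1 + 3))*8 + 116 = (-19 + 2)*8 + 116 = -17*8 + 116 = -136 + 116 = -20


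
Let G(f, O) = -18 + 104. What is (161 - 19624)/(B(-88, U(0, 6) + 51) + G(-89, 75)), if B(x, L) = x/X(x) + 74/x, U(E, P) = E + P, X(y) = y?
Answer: -856372/3791 ≈ -225.90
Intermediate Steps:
B(x, L) = 1 + 74/x (B(x, L) = x/x + 74/x = 1 + 74/x)
G(f, O) = 86
(161 - 19624)/(B(-88, U(0, 6) + 51) + G(-89, 75)) = (161 - 19624)/((74 - 88)/(-88) + 86) = -19463/(-1/88*(-14) + 86) = -19463/(7/44 + 86) = -19463/3791/44 = -19463*44/3791 = -856372/3791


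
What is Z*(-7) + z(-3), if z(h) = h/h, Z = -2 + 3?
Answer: -6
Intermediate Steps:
Z = 1
z(h) = 1
Z*(-7) + z(-3) = 1*(-7) + 1 = -7 + 1 = -6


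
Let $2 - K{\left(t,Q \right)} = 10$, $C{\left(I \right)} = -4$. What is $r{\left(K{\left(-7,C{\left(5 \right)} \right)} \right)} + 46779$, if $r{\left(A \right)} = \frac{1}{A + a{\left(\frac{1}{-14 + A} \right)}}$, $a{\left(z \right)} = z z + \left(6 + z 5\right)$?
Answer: $\frac{50380499}{1077} \approx 46779.0$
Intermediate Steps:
$K{\left(t,Q \right)} = -8$ ($K{\left(t,Q \right)} = 2 - 10 = -8$)
$a{\left(z \right)} = 6 + z^{2} + 5 z$ ($a{\left(z \right)} = z^{2} + \left(6 + 5 z\right) = 6 + z^{2} + 5 z$)
$r{\left(A \right)} = \frac{1}{6 + A + \frac{1}{\left(-14 + A\right)^{2}} + \frac{5}{-14 + A}}$ ($r{\left(A \right)} = \frac{1}{A + \left(6 + \left(\frac{1}{-14 + A}\right)^{2} + \frac{5}{-14 + A}\right)} = \frac{1}{A + \left(6 + \frac{1}{\left(-14 + A\right)^{2}} + \frac{5}{-14 + A}\right)} = \frac{1}{6 + A + \frac{1}{\left(-14 + A\right)^{2}} + \frac{5}{-14 + A}}$)
$r{\left(K{\left(-7,C{\left(5 \right)} \right)} \right)} + 46779 = \frac{196 + \left(-8\right)^{2} - -224}{1107 + \left(-8\right)^{3} - 22 \left(-8\right)^{2} + 33 \left(-8\right)} + 46779 = \frac{196 + 64 + 224}{1107 - 512 - 1408 - 264} + 46779 = \frac{1}{1107 - 512 - 1408 - 264} \cdot 484 + 46779 = \frac{1}{-1077} \cdot 484 + 46779 = \left(- \frac{1}{1077}\right) 484 + 46779 = - \frac{484}{1077} + 46779 = \frac{50380499}{1077}$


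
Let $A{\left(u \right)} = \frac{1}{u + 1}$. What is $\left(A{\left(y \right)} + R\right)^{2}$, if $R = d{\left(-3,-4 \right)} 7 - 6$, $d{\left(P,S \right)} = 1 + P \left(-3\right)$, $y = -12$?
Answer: $\frac{494209}{121} \approx 4084.4$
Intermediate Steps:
$A{\left(u \right)} = \frac{1}{1 + u}$
$d{\left(P,S \right)} = 1 - 3 P$
$R = 64$ ($R = \left(1 - -9\right) 7 - 6 = \left(1 + 9\right) 7 - 6 = 10 \cdot 7 - 6 = 70 - 6 = 64$)
$\left(A{\left(y \right)} + R\right)^{2} = \left(\frac{1}{1 - 12} + 64\right)^{2} = \left(\frac{1}{-11} + 64\right)^{2} = \left(- \frac{1}{11} + 64\right)^{2} = \left(\frac{703}{11}\right)^{2} = \frac{494209}{121}$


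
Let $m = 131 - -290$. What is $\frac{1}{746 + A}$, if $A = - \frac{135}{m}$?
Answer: $\frac{421}{313931} \approx 0.0013411$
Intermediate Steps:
$m = 421$ ($m = 131 + 290 = 421$)
$A = - \frac{135}{421} \approx -0.32066$
$\frac{1}{746 + A} = \frac{1}{746 - \frac{135}{421}} = \frac{1}{\frac{313931}{421}} = \frac{421}{313931}$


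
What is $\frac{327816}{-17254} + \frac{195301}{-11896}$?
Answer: $- \frac{3634711295}{102626792} \approx -35.417$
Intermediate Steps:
$\frac{327816}{-17254} + \frac{195301}{-11896} = 327816 \left(- \frac{1}{17254}\right) + 195301 \left(- \frac{1}{11896}\right) = - \frac{163908}{8627} - \frac{195301}{11896} = - \frac{3634711295}{102626792}$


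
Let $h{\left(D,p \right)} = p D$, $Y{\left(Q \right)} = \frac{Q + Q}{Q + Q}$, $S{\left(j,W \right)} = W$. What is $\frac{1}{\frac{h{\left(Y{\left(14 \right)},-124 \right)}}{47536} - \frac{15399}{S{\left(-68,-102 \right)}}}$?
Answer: $\frac{202028}{30499759} \approx 0.0066239$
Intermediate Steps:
$Y{\left(Q \right)} = 1$ ($Y{\left(Q \right)} = \frac{2 Q}{2 Q} = 2 Q \frac{1}{2 Q} = 1$)
$h{\left(D,p \right)} = D p$
$\frac{1}{\frac{h{\left(Y{\left(14 \right)},-124 \right)}}{47536} - \frac{15399}{S{\left(-68,-102 \right)}}} = \frac{1}{\frac{1 \left(-124\right)}{47536} - \frac{15399}{-102}} = \frac{1}{\left(-124\right) \frac{1}{47536} - - \frac{5133}{34}} = \frac{1}{- \frac{31}{11884} + \frac{5133}{34}} = \frac{1}{\frac{30499759}{202028}} = \frac{202028}{30499759}$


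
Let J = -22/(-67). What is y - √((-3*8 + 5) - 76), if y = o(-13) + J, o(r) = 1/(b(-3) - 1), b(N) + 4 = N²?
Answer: 155/268 - I*√95 ≈ 0.57836 - 9.7468*I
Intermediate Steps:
b(N) = -4 + N²
J = 22/67 (J = -22*(-1/67) = 22/67 ≈ 0.32836)
o(r) = ¼ (o(r) = 1/((-4 + (-3)²) - 1) = 1/((-4 + 9) - 1) = 1/(5 - 1) = 1/4 = ¼)
y = 155/268 (y = ¼ + 22/67 = 155/268 ≈ 0.57836)
y - √((-3*8 + 5) - 76) = 155/268 - √((-3*8 + 5) - 76) = 155/268 - √((-24 + 5) - 76) = 155/268 - √(-19 - 76) = 155/268 - √(-95) = 155/268 - I*√95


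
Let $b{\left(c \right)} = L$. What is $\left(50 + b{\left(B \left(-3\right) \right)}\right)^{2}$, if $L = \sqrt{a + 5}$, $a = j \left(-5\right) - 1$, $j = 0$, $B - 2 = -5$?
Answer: $2704$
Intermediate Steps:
$B = -3$ ($B = 2 - 5 = -3$)
$a = -1$ ($a = 0 \left(-5\right) - 1 = 0 - 1 = -1$)
$L = 2$ ($L = \sqrt{-1 + 5} = \sqrt{4} = 2$)
$b{\left(c \right)} = 2$
$\left(50 + b{\left(B \left(-3\right) \right)}\right)^{2} = \left(50 + 2\right)^{2} = 52^{2} = 2704$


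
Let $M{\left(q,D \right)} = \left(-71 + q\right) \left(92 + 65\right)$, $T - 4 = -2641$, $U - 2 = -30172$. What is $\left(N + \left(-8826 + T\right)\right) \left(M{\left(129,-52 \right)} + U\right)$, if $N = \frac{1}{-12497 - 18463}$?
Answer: $\frac{934437168473}{3870} \approx 2.4146 \cdot 10^{8}$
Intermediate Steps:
$U = -30170$ ($U = 2 - 30172 = -30170$)
$T = -2637$ ($T = 4 - 2641 = -2637$)
$N = - \frac{1}{30960}$ ($N = \frac{1}{-30960} = - \frac{1}{30960} \approx -3.23 \cdot 10^{-5}$)
$M{\left(q,D \right)} = -11147 + 157 q$ ($M{\left(q,D \right)} = \left(-71 + q\right) 157 = -11147 + 157 q$)
$\left(N + \left(-8826 + T\right)\right) \left(M{\left(129,-52 \right)} + U\right) = \left(- \frac{1}{30960} - 11463\right) \left(\left(-11147 + 157 \cdot 129\right) - 30170\right) = \left(- \frac{1}{30960} - 11463\right) \left(\left(-11147 + 20253\right) - 30170\right) = - \frac{354894481 \left(9106 - 30170\right)}{30960} = \left(- \frac{354894481}{30960}\right) \left(-21064\right) = \frac{934437168473}{3870}$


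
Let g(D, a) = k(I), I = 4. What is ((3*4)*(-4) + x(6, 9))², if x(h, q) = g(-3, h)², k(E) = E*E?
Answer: 43264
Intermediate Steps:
k(E) = E²
g(D, a) = 16 (g(D, a) = 4² = 16)
x(h, q) = 256 (x(h, q) = 16² = 256)
((3*4)*(-4) + x(6, 9))² = ((3*4)*(-4) + 256)² = (12*(-4) + 256)² = (-48 + 256)² = 208² = 43264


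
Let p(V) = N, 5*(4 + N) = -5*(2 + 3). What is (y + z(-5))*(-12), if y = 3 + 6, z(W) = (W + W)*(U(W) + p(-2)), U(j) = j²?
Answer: 1812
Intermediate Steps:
N = -9 (N = -4 + (-5*(2 + 3))/5 = -4 + (-5*5)/5 = -4 + (⅕)*(-25) = -4 - 5 = -9)
p(V) = -9
z(W) = 2*W*(-9 + W²) (z(W) = (W + W)*(W² - 9) = (2*W)*(-9 + W²) = 2*W*(-9 + W²))
y = 9
(y + z(-5))*(-12) = (9 + 2*(-5)*(-9 + (-5)²))*(-12) = (9 + 2*(-5)*(-9 + 25))*(-12) = (9 + 2*(-5)*16)*(-12) = (9 - 160)*(-12) = -151*(-12) = 1812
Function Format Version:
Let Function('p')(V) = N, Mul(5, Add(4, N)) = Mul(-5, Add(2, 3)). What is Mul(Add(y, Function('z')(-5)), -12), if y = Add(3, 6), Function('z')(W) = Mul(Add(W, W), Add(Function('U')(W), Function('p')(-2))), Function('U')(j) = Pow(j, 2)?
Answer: 1812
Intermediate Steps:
N = -9 (N = Add(-4, Mul(Rational(1, 5), Mul(-5, Add(2, 3)))) = Add(-4, Mul(Rational(1, 5), Mul(-5, 5))) = Add(-4, Mul(Rational(1, 5), -25)) = Add(-4, -5) = -9)
Function('p')(V) = -9
Function('z')(W) = Mul(2, W, Add(-9, Pow(W, 2))) (Function('z')(W) = Mul(Add(W, W), Add(Pow(W, 2), -9)) = Mul(Mul(2, W), Add(-9, Pow(W, 2))) = Mul(2, W, Add(-9, Pow(W, 2))))
y = 9
Mul(Add(y, Function('z')(-5)), -12) = Mul(Add(9, Mul(2, -5, Add(-9, Pow(-5, 2)))), -12) = Mul(Add(9, Mul(2, -5, Add(-9, 25))), -12) = Mul(Add(9, Mul(2, -5, 16)), -12) = Mul(Add(9, -160), -12) = Mul(-151, -12) = 1812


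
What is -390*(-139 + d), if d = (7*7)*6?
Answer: -60450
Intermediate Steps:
d = 294 (d = 49*6 = 294)
-390*(-139 + d) = -390*(-139 + 294) = -390*155 = -60450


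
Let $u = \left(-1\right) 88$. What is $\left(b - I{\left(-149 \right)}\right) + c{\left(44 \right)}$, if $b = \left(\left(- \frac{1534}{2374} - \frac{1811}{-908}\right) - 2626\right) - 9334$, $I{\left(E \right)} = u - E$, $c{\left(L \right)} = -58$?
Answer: $- \frac{13017244663}{1077796} \approx -12078.0$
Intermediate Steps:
$u = -88$
$I{\left(E \right)} = -88 - E$
$b = - \frac{12888986939}{1077796}$ ($b = \left(\left(\left(-1534\right) \frac{1}{2374} - - \frac{1811}{908}\right) - 2626\right) - 9334 = \left(\left(- \frac{767}{1187} + \frac{1811}{908}\right) - 2626\right) - 9334 = \left(\frac{1453221}{1077796} - 2626\right) - 9334 = - \frac{2828839075}{1077796} - 9334 = - \frac{12888986939}{1077796} \approx -11959.0$)
$\left(b - I{\left(-149 \right)}\right) + c{\left(44 \right)} = \left(- \frac{12888986939}{1077796} - \left(-88 - -149\right)\right) - 58 = \left(- \frac{12888986939}{1077796} - \left(-88 + 149\right)\right) - 58 = \left(- \frac{12888986939}{1077796} - 61\right) - 58 = - \frac{12954732495}{1077796} - 58 = - \frac{13017244663}{1077796}$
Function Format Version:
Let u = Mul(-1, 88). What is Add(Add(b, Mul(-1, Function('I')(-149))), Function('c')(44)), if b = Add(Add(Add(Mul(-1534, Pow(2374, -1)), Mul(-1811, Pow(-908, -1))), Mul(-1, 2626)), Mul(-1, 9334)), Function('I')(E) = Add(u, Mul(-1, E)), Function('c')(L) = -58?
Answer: Rational(-13017244663, 1077796) ≈ -12078.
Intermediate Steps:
u = -88
Function('I')(E) = Add(-88, Mul(-1, E))
b = Rational(-12888986939, 1077796) (b = Add(Add(Add(Mul(-1534, Rational(1, 2374)), Mul(-1811, Rational(-1, 908))), -2626), -9334) = Add(Add(Add(Rational(-767, 1187), Rational(1811, 908)), -2626), -9334) = Add(Add(Rational(1453221, 1077796), -2626), -9334) = Add(Rational(-2828839075, 1077796), -9334) = Rational(-12888986939, 1077796) ≈ -11959.)
Add(Add(b, Mul(-1, Function('I')(-149))), Function('c')(44)) = Add(Add(Rational(-12888986939, 1077796), Mul(-1, Add(-88, Mul(-1, -149)))), -58) = Add(Add(Rational(-12888986939, 1077796), Mul(-1, Add(-88, 149))), -58) = Add(Add(Rational(-12888986939, 1077796), Mul(-1, 61)), -58) = Add(Add(Rational(-12888986939, 1077796), -61), -58) = Add(Rational(-12954732495, 1077796), -58) = Rational(-13017244663, 1077796)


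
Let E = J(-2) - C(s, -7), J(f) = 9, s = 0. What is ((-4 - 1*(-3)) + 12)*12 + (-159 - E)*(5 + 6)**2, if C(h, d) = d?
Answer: -21043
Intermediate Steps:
E = 16 (E = 9 - 1*(-7) = 9 + 7 = 16)
((-4 - 1*(-3)) + 12)*12 + (-159 - E)*(5 + 6)**2 = ((-4 - 1*(-3)) + 12)*12 + (-159 - 1*16)*(5 + 6)**2 = ((-4 + 3) + 12)*12 + (-159 - 16)*11**2 = (-1 + 12)*12 - 175*121 = 11*12 - 21175 = 132 - 21175 = -21043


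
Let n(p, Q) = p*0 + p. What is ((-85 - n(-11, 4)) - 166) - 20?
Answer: -260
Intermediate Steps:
n(p, Q) = p (n(p, Q) = 0 + p = p)
((-85 - n(-11, 4)) - 166) - 20 = ((-85 - 1*(-11)) - 166) - 20 = ((-85 + 11) - 166) - 20 = (-74 - 166) - 20 = -240 - 20 = -260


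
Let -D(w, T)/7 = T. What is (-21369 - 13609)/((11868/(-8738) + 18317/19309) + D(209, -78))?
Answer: -2950779792538/46026564833 ≈ -64.110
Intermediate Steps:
D(w, T) = -7*T
(-21369 - 13609)/((11868/(-8738) + 18317/19309) + D(209, -78)) = (-21369 - 13609)/((11868/(-8738) + 18317/19309) - 7*(-78)) = -34978/((11868*(-1/8738) + 18317*(1/19309)) + 546) = -34978/((-5934/4369 + 18317/19309) + 546) = -34978/(-34552633/84361021 + 546) = -34978/46026564833/84361021 = -34978*84361021/46026564833 = -2950779792538/46026564833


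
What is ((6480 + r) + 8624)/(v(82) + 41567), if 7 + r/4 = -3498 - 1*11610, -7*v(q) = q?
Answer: -18676/17111 ≈ -1.0915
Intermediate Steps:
v(q) = -q/7
r = -60460 (r = -28 + 4*(-3498 - 1*11610) = -28 + 4*(-3498 - 11610) = -28 + 4*(-15108) = -28 - 60432 = -60460)
((6480 + r) + 8624)/(v(82) + 41567) = ((6480 - 60460) + 8624)/(-1/7*82 + 41567) = (-53980 + 8624)/(-82/7 + 41567) = -45356/290887/7 = -45356*7/290887 = -18676/17111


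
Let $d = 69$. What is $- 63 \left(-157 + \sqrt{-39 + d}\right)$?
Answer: $9891 - 63 \sqrt{30} \approx 9545.9$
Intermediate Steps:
$- 63 \left(-157 + \sqrt{-39 + d}\right) = - 63 \left(-157 + \sqrt{-39 + 69}\right) = - 63 \left(-157 + \sqrt{30}\right) = 9891 - 63 \sqrt{30}$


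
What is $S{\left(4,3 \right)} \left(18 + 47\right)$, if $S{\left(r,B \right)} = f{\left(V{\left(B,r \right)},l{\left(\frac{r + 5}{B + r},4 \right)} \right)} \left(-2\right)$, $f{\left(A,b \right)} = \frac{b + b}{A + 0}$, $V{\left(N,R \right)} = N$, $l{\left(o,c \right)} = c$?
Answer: $- \frac{1040}{3} \approx -346.67$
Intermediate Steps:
$f{\left(A,b \right)} = \frac{2 b}{A}$
$S{\left(r,B \right)} = - \frac{16}{B}$ ($S{\left(r,B \right)} = 2 \cdot 4 \frac{1}{B} \left(-2\right) = \frac{8}{B} \left(-2\right) = - \frac{16}{B}$)
$S{\left(4,3 \right)} \left(18 + 47\right) = - \frac{16}{3} \left(18 + 47\right) = \left(-16\right) \frac{1}{3} \cdot 65 = \left(- \frac{16}{3}\right) 65 = - \frac{1040}{3}$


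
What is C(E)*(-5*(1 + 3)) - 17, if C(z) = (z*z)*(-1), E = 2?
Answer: 63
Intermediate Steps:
C(z) = -z² (C(z) = z²*(-1) = -z²)
C(E)*(-5*(1 + 3)) - 17 = (-1*2²)*(-5*(1 + 3)) - 17 = (-1*4)*(-5*4) - 17 = -4*(-20) - 17 = 80 - 17 = 63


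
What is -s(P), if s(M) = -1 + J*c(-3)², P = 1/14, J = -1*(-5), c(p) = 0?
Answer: 1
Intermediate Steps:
J = 5
P = 1/14 (P = 1*(1/14) = 1/14 ≈ 0.071429)
s(M) = -1 (s(M) = -1 + 5*0² = -1 + 5*0 = -1 + 0 = -1)
-s(P) = -1*(-1) = 1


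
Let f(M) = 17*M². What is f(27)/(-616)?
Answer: -12393/616 ≈ -20.118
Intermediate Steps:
f(27)/(-616) = (17*27²)/(-616) = (17*729)*(-1/616) = 12393*(-1/616) = -12393/616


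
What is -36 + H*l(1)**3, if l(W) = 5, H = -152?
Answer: -19036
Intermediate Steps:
-36 + H*l(1)**3 = -36 - 152*5**3 = -36 - 152*125 = -36 - 19000 = -19036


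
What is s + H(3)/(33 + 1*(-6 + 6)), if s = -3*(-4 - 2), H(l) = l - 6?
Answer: 197/11 ≈ 17.909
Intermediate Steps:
H(l) = -6 + l
s = 18 (s = -3*(-6) = 18)
s + H(3)/(33 + 1*(-6 + 6)) = 18 + (-6 + 3)/(33 + 1*(-6 + 6)) = 18 - 3/(33 + 1*0) = 18 - 3/(33 + 0) = 18 - 3/33 = 18 + (1/33)*(-3) = 18 - 1/11 = 197/11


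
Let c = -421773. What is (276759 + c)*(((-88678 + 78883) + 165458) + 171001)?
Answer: -47370853296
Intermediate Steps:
(276759 + c)*(((-88678 + 78883) + 165458) + 171001) = (276759 - 421773)*(((-88678 + 78883) + 165458) + 171001) = -145014*((-9795 + 165458) + 171001) = -145014*(155663 + 171001) = -145014*326664 = -47370853296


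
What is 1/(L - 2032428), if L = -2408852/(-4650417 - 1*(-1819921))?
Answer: -707624/1438194228859 ≈ -4.9202e-7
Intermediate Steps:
L = 602213/707624 (L = -2408852/(-4650417 + 1819921) = -2408852/(-2830496) = -2408852*(-1/2830496) = 602213/707624 ≈ 0.85104)
1/(L - 2032428) = 1/(602213/707624 - 2032428) = 1/(-1438194228859/707624) = -707624/1438194228859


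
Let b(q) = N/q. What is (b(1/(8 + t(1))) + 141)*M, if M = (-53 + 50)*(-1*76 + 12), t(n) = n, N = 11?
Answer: 46080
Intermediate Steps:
M = 192 (M = -3*(-76 + 12) = -3*(-64) = 192)
b(q) = 11/q
(b(1/(8 + t(1))) + 141)*M = (11/(1/(8 + 1)) + 141)*192 = (11/(1/9) + 141)*192 = (11*9 + 141)*192 = (99 + 141)*192 = 240*192 = 46080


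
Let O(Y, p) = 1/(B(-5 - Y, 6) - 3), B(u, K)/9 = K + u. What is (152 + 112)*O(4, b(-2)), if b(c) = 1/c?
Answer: -44/5 ≈ -8.8000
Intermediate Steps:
B(u, K) = 9*K + 9*u (B(u, K) = 9*(K + u) = 9*K + 9*u)
O(Y, p) = 1/(6 - 9*Y) (O(Y, p) = 1/((9*6 + 9*(-5 - Y)) - 3) = 1/((54 + (-45 - 9*Y)) - 3) = 1/((9 - 9*Y) - 3) = 1/(6 - 9*Y))
(152 + 112)*O(4, b(-2)) = (152 + 112)*(-1/(-6 + 9*4)) = 264*(-1/(-6 + 36)) = 264*(-1/30) = -44/5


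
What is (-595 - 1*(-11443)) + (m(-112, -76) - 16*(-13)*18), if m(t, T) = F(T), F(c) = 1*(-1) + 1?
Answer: 14592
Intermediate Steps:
F(c) = 0 (F(c) = -1 + 1 = 0)
m(t, T) = 0
(-595 - 1*(-11443)) + (m(-112, -76) - 16*(-13)*18) = (-595 - 1*(-11443)) + (0 - 16*(-13)*18) = (-595 + 11443) + (0 + 208*18) = 10848 + (0 + 3744) = 10848 + 3744 = 14592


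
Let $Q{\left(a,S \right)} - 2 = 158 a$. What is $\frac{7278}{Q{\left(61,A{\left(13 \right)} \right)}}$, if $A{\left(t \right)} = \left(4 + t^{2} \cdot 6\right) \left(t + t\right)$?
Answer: $\frac{3639}{4820} \approx 0.75498$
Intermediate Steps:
$A{\left(t \right)} = 2 t \left(4 + 6 t^{2}\right)$ ($A{\left(t \right)} = \left(4 + 6 t^{2}\right) 2 t = 2 t \left(4 + 6 t^{2}\right)$)
$Q{\left(a,S \right)} = 2 + 158 a$
$\frac{7278}{Q{\left(61,A{\left(13 \right)} \right)}} = \frac{7278}{2 + 158 \cdot 61} = \frac{7278}{2 + 9638} = \frac{7278}{9640} = 7278 \cdot \frac{1}{9640} = \frac{3639}{4820}$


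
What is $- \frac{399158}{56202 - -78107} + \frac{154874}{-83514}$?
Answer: $- \frac{27068126639}{5608340913} \approx -4.8264$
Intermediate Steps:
$- \frac{399158}{56202 - -78107} + \frac{154874}{-83514} = - \frac{399158}{56202 + 78107} + 154874 \left(- \frac{1}{83514}\right) = - \frac{399158}{134309} - \frac{77437}{41757} = - \frac{27068126639}{5608340913}$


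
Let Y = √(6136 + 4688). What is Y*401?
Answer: 802*√2706 ≈ 41719.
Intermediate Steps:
Y = 2*√2706 (Y = √10824 = 2*√2706 ≈ 104.04)
Y*401 = (2*√2706)*401 = 802*√2706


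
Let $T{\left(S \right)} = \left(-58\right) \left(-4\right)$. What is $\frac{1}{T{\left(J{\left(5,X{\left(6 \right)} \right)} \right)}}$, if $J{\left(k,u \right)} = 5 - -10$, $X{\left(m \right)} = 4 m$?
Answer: $\frac{1}{232} \approx 0.0043103$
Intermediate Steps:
$J{\left(k,u \right)} = 15$ ($J{\left(k,u \right)} = 5 + 10 = 15$)
$T{\left(S \right)} = 232$
$\frac{1}{T{\left(J{\left(5,X{\left(6 \right)} \right)} \right)}} = \frac{1}{232}$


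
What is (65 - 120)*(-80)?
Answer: 4400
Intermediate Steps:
(65 - 120)*(-80) = -55*(-80) = 4400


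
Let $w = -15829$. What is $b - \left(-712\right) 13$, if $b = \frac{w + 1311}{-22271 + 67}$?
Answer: $\frac{240673}{26} \approx 9256.7$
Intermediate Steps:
$b = \frac{17}{26}$ ($b = \frac{-15829 + 1311}{-22271 + 67} = - \frac{14518}{-22204} = \left(-14518\right) \left(- \frac{1}{22204}\right) = \frac{17}{26} \approx 0.65385$)
$b - \left(-712\right) 13 = \frac{17}{26} - \left(-712\right) 13 = \frac{17}{26} - -9256 = \frac{17}{26} + 9256 = \frac{240673}{26}$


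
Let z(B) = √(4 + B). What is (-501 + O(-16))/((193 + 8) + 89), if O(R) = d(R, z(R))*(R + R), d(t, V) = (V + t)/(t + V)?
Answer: -533/290 ≈ -1.8379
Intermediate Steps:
d(t, V) = 1 (d(t, V) = (V + t)/(V + t) = 1)
O(R) = 2*R (O(R) = 1*(R + R) = 1*(2*R) = 2*R)
(-501 + O(-16))/((193 + 8) + 89) = (-501 + 2*(-16))/((193 + 8) + 89) = (-501 - 32)/(201 + 89) = -533/290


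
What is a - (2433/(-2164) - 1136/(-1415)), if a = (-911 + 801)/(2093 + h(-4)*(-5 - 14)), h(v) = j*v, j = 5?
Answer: 2097572343/7572474380 ≈ 0.27700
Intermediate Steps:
h(v) = 5*v
a = -110/2473 (a = (-911 + 801)/(2093 + (5*(-4))*(-5 - 14)) = -110/(2093 - 20*(-19)) = -110/(2093 + 380) = -110/2473 ≈ -0.044480)
a - (2433/(-2164) - 1136/(-1415)) = -110/2473 - (2433/(-2164) - 1136/(-1415)) = -110/2473 - (2433*(-1/2164) - 1136*(-1/1415)) = -110/2473 - (-2433/2164 + 1136/1415) = -110/2473 - 1*(-984391/3062060) = -110/2473 + 984391/3062060 = 2097572343/7572474380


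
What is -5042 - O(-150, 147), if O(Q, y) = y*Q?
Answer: 17008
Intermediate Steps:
O(Q, y) = Q*y
-5042 - O(-150, 147) = -5042 - (-150)*147 = -5042 - 1*(-22050) = -5042 + 22050 = 17008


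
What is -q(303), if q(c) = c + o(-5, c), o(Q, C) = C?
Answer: -606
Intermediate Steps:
q(c) = 2*c (q(c) = c + c = 2*c)
-q(303) = -2*303 = -1*606 = -606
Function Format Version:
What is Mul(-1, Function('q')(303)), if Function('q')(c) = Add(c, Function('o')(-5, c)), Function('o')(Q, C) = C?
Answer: -606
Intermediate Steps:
Function('q')(c) = Mul(2, c) (Function('q')(c) = Add(c, c) = Mul(2, c))
Mul(-1, Function('q')(303)) = Mul(-1, Mul(2, 303)) = Mul(-1, 606) = -606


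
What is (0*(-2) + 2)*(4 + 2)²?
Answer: 72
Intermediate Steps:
(0*(-2) + 2)*(4 + 2)² = (0 + 2)*6² = 2*36 = 72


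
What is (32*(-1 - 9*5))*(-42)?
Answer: 61824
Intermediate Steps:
(32*(-1 - 9*5))*(-42) = (32*(-1 - 1*45))*(-42) = (32*(-1 - 45))*(-42) = (32*(-46))*(-42) = -1472*(-42) = 61824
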